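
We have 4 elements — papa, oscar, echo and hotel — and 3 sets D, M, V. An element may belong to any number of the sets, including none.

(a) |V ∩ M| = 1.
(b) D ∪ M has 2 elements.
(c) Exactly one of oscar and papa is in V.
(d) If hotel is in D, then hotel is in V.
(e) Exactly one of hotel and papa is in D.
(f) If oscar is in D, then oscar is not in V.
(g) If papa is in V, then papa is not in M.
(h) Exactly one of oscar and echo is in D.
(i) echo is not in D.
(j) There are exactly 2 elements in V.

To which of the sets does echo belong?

echo: none

From (i): echo ∉ D.
(h) (exactly one): oscar ∈ D.
(f): oscar ∉ V.
(c) (exactly one): papa ∈ V.
(g): papa ∉ M.
Suppose echo ∈ M: no assignment then satisfies all the clues, so echo ∉ M.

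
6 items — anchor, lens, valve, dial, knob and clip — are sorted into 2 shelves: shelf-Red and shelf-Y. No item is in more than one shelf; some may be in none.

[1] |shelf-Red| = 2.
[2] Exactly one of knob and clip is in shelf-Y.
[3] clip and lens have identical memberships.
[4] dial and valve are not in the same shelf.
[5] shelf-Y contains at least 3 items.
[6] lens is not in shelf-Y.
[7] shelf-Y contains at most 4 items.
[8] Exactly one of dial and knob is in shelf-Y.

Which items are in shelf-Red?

shelf-Red = {clip, lens}

From (6): lens ∉ shelf-Y.
(3): clip matches lens: clip ∉ shelf-Y.
(2) (exactly one): knob ∈ shelf-Y.
(8) (exactly one): dial ∉ shelf-Y.
(5): only 3 candidates remain for shelf-Y, so all are in.
Suppose lens ∉ shelf-Red: no assignment then satisfies all the clues, so lens ∈ shelf-Red.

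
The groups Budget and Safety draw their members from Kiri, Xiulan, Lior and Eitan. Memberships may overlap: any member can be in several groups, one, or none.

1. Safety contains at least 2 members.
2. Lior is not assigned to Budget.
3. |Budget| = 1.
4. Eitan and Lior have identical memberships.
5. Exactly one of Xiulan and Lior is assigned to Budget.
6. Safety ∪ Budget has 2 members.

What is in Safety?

Safety = {Kiri, Xiulan}

From (2): Lior ∉ Budget.
(4): Eitan matches Lior: Eitan ∉ Budget.
(5) (exactly one): Xiulan ∈ Budget.
(3): Budget already has 1, so the rest are out.
Suppose Kiri ∉ Safety: no assignment then satisfies all the clues, so Kiri ∈ Safety.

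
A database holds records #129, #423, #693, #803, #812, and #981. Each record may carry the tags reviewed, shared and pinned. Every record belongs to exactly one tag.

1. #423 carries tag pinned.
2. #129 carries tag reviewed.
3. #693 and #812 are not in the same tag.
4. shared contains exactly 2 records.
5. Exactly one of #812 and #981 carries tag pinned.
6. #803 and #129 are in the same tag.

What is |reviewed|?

2

From (1): #423 ∈ pinned.
From (2): #129 ∈ reviewed.
(6): #803 matches #129: #803 ∈ reviewed.
Suppose #693 ∈ reviewed: no assignment then satisfies all the clues, so #693 ∉ reviewed.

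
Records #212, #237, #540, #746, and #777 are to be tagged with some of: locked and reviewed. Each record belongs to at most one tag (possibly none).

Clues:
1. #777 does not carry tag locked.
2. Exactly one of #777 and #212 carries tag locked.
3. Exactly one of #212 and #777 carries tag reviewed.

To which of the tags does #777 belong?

#777: reviewed

From (1): #777 ∉ locked.
(2) (exactly one): #212 ∈ locked.
(3) (exactly one): #777 ∈ reviewed.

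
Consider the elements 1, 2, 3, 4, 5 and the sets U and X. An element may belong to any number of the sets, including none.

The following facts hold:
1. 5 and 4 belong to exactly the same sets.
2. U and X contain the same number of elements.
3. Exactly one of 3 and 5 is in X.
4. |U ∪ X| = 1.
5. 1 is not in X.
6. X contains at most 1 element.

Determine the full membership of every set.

U = {3}; X = {3}

From (5): 1 ∉ X.
Suppose 1 ∈ U: no assignment then satisfies all the clues, so 1 ∉ U.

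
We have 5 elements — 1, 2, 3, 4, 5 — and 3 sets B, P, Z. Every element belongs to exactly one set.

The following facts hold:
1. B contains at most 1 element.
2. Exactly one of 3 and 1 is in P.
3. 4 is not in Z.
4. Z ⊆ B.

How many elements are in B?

1

From (3): 4 ∉ Z.
Suppose 1 ∈ Z: no assignment then satisfies all the clues, so 1 ∉ Z.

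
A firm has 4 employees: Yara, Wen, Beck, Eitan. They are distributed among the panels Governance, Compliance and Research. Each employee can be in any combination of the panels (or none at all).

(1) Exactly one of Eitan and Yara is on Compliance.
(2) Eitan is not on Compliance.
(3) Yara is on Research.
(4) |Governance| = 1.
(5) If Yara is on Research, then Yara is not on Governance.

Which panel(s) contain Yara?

From (2): Eitan ∉ Compliance.
From (3): Yara ∈ Research.
(1) (exactly one): Yara ∈ Compliance.
(5): Yara ∉ Governance.

Yara: Compliance, Research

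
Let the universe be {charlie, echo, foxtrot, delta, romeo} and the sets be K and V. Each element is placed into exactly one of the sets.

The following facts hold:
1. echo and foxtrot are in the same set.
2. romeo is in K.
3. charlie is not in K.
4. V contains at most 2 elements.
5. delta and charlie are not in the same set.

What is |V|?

1

From (2): romeo ∈ K.
From (3): charlie ∉ K.
Only one set left: charlie ∈ V.
(5): delta ∉ V.
Only one set left: delta ∈ K.
Suppose echo ∉ K: no assignment then satisfies all the clues, so echo ∈ K.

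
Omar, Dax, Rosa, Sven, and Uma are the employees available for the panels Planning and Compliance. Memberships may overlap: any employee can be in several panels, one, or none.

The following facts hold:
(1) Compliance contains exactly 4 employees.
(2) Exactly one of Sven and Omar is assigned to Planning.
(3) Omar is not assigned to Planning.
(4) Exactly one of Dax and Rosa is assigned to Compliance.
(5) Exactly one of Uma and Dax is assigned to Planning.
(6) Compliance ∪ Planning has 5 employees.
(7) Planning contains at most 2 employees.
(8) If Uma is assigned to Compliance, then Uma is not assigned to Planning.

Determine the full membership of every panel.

Planning = {Dax, Sven}; Compliance = {Omar, Rosa, Sven, Uma}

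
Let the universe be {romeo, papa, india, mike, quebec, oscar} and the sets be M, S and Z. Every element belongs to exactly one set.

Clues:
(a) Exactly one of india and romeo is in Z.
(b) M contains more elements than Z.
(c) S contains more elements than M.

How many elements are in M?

2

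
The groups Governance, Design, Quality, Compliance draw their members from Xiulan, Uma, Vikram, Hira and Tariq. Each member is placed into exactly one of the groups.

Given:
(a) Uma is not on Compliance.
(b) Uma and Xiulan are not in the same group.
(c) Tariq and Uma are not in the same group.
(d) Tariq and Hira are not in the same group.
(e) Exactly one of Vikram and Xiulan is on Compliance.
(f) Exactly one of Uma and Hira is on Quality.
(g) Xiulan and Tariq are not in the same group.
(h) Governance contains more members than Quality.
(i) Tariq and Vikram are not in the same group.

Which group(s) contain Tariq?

Tariq: Design

From (a): Uma ∉ Compliance.
Suppose Tariq ∈ Governance: no assignment then satisfies all the clues, so Tariq ∉ Governance.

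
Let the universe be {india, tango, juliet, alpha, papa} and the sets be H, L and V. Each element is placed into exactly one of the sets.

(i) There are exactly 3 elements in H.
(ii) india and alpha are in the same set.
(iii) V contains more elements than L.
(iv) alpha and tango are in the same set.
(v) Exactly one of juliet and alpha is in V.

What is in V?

V = {juliet, papa}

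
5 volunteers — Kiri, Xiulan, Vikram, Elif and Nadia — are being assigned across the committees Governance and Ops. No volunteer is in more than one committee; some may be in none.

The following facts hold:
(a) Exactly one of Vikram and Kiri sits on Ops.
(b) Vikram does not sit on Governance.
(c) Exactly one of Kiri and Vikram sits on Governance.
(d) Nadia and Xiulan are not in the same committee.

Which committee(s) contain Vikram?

Vikram: Ops

From (b): Vikram ∉ Governance.
(c) (exactly one): Kiri ∈ Governance.
(a) (exactly one): Vikram ∈ Ops.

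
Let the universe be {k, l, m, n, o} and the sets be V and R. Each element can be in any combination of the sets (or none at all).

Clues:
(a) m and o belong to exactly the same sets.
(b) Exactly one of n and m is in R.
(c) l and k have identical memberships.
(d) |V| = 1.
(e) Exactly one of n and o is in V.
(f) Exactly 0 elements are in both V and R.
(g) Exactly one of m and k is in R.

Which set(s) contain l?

l: none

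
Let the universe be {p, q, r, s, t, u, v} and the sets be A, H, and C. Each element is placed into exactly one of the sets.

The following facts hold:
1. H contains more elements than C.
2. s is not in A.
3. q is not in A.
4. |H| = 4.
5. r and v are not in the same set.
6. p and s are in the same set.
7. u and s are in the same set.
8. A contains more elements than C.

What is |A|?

2

From (2): s ∉ A.
From (3): q ∉ A.
(6): p matches s: p ∉ A.
(7): u matches s: u ∉ A.
Suppose p ∉ H: no assignment then satisfies all the clues, so p ∈ H.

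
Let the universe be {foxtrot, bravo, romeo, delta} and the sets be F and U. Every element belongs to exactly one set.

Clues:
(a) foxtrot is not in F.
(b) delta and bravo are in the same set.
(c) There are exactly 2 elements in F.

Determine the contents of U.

U = {foxtrot, romeo}

From (a): foxtrot ∉ F.
Only one set left: foxtrot ∈ U.
Suppose bravo ∈ U: no assignment then satisfies all the clues, so bravo ∉ U.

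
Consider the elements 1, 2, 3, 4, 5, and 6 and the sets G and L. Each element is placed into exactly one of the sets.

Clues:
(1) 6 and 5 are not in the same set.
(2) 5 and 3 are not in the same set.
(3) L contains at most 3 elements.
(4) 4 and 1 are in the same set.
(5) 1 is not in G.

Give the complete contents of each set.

G = {2, 3, 6}; L = {1, 4, 5}

From (5): 1 ∉ G.
(4): 4 matches 1: 4 ∉ G.
Only one set left: 1 ∈ L.
Only one set left: 4 ∈ L.
Suppose 2 ∉ G: no assignment then satisfies all the clues, so 2 ∈ G.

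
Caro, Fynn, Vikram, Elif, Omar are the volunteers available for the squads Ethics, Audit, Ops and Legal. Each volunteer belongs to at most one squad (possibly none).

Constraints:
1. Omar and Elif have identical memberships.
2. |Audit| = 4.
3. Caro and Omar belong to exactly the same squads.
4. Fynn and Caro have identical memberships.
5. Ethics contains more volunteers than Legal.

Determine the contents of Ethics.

Ethics = {Vikram}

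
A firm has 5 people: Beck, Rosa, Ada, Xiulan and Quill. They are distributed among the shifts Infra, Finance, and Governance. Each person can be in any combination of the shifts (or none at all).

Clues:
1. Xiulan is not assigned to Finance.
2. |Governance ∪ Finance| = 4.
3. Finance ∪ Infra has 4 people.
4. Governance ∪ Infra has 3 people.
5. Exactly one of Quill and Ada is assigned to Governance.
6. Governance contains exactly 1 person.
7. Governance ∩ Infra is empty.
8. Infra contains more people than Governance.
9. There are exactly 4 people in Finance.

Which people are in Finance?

Finance = {Ada, Beck, Quill, Rosa}

From (1): Xiulan ∉ Finance.
(9): only 4 candidates remain for Finance, so all are in.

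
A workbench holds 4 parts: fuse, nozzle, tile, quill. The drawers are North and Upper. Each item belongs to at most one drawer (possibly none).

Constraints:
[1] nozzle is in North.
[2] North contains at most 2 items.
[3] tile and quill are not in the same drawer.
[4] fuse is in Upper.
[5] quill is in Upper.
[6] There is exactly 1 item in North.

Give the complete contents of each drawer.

North = {nozzle}; Upper = {fuse, quill}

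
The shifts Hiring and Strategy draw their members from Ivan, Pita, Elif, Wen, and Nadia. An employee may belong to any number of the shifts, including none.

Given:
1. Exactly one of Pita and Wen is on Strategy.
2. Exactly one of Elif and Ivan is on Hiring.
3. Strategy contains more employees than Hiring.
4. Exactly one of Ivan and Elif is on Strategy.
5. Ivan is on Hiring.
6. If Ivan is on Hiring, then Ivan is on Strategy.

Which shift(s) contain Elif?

Elif: none

From (5): Ivan ∈ Hiring.
(2) (exactly one): Elif ∉ Hiring.
(6): Ivan ∈ Strategy.
(4) (exactly one): Elif ∉ Strategy.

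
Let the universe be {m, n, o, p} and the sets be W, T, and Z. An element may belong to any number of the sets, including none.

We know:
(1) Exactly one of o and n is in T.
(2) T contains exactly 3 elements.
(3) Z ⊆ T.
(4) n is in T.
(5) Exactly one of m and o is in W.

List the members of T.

T = {m, n, p}

From (4): n ∈ T.
(1) (exactly one): o ∉ T.
(2): only 3 candidates remain for T, so all are in.
(3) contrapositive: o ∉ Z.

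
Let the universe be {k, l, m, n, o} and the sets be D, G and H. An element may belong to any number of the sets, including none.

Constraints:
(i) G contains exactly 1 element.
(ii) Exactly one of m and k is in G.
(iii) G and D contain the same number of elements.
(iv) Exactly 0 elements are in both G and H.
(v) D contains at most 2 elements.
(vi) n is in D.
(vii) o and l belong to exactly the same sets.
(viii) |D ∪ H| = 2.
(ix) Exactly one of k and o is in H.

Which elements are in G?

G = {m}

From (vi): n ∈ D.
Suppose k ∈ G: no assignment then satisfies all the clues, so k ∉ G.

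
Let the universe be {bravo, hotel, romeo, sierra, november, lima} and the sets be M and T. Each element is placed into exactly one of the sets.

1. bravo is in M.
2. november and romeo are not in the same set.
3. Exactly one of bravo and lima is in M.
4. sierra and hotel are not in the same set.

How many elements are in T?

3

From (1): bravo ∈ M.
(3) (exactly one): lima ∉ M.
Only one set left: lima ∈ T.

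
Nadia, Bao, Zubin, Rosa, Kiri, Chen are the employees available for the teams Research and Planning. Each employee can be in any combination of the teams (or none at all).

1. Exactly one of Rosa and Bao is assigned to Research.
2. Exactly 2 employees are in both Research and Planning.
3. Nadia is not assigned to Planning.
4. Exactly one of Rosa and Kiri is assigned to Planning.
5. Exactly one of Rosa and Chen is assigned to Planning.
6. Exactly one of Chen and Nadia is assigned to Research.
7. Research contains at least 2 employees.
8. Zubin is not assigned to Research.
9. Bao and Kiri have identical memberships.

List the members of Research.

Research = {Bao, Kiri, Nadia}

From (3): Nadia ∉ Planning.
From (8): Zubin ∉ Research.
Suppose Nadia ∉ Research: no assignment then satisfies all the clues, so Nadia ∈ Research.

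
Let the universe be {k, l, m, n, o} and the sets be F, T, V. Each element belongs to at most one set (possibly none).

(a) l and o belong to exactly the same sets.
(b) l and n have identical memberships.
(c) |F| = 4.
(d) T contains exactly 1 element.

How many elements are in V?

0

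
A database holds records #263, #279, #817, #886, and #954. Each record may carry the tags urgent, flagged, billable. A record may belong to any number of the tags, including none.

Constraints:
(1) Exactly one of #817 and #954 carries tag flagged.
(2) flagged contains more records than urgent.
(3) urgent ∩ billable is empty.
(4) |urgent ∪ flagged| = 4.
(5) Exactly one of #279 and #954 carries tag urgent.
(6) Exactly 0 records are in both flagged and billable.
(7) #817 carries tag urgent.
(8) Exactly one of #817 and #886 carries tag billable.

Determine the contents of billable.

From (7): #817 ∈ urgent.
(3) (disjoint): #817 ∉ billable.
(8) (exactly one): #886 ∈ billable.
(3) (disjoint): #886 ∉ urgent.
Suppose #263 ∈ billable: no assignment then satisfies all the clues, so #263 ∉ billable.

billable = {#886}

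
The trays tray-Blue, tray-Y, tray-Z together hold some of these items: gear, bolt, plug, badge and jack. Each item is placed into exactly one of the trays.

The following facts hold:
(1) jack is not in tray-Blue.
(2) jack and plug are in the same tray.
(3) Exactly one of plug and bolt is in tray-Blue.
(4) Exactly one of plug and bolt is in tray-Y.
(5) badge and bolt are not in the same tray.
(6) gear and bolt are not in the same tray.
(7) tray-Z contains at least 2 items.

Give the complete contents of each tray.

tray-Blue = {bolt}; tray-Y = {jack, plug}; tray-Z = {badge, gear}

From (1): jack ∉ tray-Blue.
(2): plug matches jack: plug ∉ tray-Blue.
(3) (exactly one): bolt ∈ tray-Blue.
(4) (exactly one): plug ∈ tray-Y.
(5): badge ∉ tray-Blue.
(6): gear ∉ tray-Blue.
(2): jack matches plug: jack ∈ tray-Y.
(7): only 2 candidates remain for tray-Z, so all are in.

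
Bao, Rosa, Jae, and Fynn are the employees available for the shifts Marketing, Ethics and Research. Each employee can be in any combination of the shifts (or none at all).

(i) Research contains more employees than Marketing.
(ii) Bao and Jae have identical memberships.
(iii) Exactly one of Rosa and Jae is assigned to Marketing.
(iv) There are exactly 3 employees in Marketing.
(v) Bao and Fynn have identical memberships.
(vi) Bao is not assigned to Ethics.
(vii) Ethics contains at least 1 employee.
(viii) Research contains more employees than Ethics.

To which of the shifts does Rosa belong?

Rosa: Ethics, Research

From (vi): Bao ∉ Ethics.
(ii): Jae matches Bao: Jae ∉ Ethics.
(v): Fynn matches Bao: Fynn ∉ Ethics.
(vii): only 1 candidates remain for Ethics, so all are in.
Suppose Rosa ∈ Marketing: no assignment then satisfies all the clues, so Rosa ∉ Marketing.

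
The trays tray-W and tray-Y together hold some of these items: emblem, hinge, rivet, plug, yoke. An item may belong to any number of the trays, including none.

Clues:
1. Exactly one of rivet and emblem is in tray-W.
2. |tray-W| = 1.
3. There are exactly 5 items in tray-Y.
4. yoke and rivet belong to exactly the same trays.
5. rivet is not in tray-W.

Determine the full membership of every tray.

tray-W = {emblem}; tray-Y = {emblem, hinge, plug, rivet, yoke}

From (5): rivet ∉ tray-W.
(1) (exactly one): emblem ∈ tray-W.
(2): tray-W already has 1, so the rest are out.
(3): only 5 candidates remain for tray-Y, so all are in.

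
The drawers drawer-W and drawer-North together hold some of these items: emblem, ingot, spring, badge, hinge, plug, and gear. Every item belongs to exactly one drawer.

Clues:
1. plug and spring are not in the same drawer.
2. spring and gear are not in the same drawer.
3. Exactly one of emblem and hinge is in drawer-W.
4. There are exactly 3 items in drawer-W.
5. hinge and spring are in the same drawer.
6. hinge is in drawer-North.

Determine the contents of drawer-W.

drawer-W = {emblem, gear, plug}

From (6): hinge ∈ drawer-North.
(3) (exactly one): emblem ∈ drawer-W.
(5): spring matches hinge: spring ∉ drawer-W.
(5): spring matches hinge: spring ∈ drawer-North.
(1): plug ∉ drawer-North.
(2): gear ∉ drawer-North.
Only one drawer left: plug ∈ drawer-W.
Only one drawer left: gear ∈ drawer-W.
(4): drawer-W already has 3, so the rest are out.
Only one drawer left: ingot ∈ drawer-North.
Only one drawer left: badge ∈ drawer-North.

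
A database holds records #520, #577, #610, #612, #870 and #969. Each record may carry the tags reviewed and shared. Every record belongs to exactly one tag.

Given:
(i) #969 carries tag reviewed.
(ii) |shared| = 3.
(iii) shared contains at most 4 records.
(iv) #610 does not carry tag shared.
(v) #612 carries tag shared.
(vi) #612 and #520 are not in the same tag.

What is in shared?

From (i): #969 ∈ reviewed.
From (iv): #610 ∉ shared.
From (v): #612 ∈ shared.
(vi): #520 ∉ shared.
Only one tag left: #520 ∈ reviewed.
Only one tag left: #610 ∈ reviewed.
(ii): only 3 candidates remain for shared, so all are in.

shared = {#577, #612, #870}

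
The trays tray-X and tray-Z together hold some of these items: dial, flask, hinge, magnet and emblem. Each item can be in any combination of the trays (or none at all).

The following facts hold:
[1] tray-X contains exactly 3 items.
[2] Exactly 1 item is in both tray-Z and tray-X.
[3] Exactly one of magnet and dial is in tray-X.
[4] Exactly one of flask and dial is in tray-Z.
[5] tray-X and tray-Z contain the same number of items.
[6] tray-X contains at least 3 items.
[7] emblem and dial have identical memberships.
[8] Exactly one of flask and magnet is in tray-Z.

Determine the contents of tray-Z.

tray-Z = {dial, emblem, magnet}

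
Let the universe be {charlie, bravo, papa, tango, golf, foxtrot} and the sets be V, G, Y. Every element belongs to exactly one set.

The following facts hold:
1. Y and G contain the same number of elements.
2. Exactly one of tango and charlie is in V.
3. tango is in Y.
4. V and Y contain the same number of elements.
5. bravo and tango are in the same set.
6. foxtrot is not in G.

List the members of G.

G = {golf, papa}

From (3): tango ∈ Y.
From (6): foxtrot ∉ G.
(2) (exactly one): charlie ∈ V.
(5): bravo matches tango: bravo ∉ V.
(5): bravo matches tango: bravo ∉ G.
(5): bravo matches tango: bravo ∈ Y.
Suppose papa ∉ G: no assignment then satisfies all the clues, so papa ∈ G.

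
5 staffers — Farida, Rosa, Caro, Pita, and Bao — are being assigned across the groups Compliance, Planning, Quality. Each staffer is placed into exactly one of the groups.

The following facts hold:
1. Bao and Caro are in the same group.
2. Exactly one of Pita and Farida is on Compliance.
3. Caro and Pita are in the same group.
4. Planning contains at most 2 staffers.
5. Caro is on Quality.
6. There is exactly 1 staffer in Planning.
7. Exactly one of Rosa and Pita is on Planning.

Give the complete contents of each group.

Compliance = {Farida}; Planning = {Rosa}; Quality = {Bao, Caro, Pita}

From (5): Caro ∈ Quality.
(1): Bao matches Caro: Bao ∉ Compliance.
(1): Bao matches Caro: Bao ∉ Planning.
(1): Bao matches Caro: Bao ∈ Quality.
(3): Pita matches Caro: Pita ∉ Compliance.
(3): Pita matches Caro: Pita ∉ Planning.
(3): Pita matches Caro: Pita ∈ Quality.
(7) (exactly one): Rosa ∈ Planning.
(2) (exactly one): Farida ∈ Compliance.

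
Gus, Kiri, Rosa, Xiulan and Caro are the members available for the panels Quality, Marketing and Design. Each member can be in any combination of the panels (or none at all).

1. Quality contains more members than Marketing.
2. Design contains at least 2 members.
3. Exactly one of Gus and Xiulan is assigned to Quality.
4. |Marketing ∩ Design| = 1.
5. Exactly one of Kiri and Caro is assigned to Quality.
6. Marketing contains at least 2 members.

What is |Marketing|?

2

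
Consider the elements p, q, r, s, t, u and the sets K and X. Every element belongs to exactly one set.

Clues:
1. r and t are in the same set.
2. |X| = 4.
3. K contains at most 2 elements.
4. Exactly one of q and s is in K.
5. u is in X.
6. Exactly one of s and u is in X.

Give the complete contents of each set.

K = {p, s}; X = {q, r, t, u}

From (5): u ∈ X.
(6) (exactly one): s ∉ X.
Only one set left: s ∈ K.
(4) (exactly one): q ∉ K.
Only one set left: q ∈ X.
Suppose p ∉ K: no assignment then satisfies all the clues, so p ∈ K.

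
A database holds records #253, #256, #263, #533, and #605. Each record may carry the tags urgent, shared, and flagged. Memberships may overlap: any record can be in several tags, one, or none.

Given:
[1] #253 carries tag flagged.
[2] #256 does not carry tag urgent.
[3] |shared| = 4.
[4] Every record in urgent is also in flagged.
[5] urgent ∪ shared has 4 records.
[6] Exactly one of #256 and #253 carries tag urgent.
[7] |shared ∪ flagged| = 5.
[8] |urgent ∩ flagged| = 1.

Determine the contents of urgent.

urgent = {#253}

From (1): #253 ∈ flagged.
From (2): #256 ∉ urgent.
(6) (exactly one): #253 ∈ urgent.
Suppose #263 ∈ urgent: no assignment then satisfies all the clues, so #263 ∉ urgent.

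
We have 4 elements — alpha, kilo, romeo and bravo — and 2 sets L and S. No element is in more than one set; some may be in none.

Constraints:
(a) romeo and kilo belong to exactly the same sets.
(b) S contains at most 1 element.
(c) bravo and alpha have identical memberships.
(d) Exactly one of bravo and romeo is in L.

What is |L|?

2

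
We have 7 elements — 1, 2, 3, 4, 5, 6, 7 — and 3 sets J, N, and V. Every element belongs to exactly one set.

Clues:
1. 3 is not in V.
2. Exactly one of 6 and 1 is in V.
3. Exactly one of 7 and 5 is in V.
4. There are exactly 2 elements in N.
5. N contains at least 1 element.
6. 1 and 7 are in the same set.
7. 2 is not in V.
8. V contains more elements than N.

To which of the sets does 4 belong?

4: V

From (1): 3 ∉ V.
From (7): 2 ∉ V.
Suppose 4 ∈ J: no assignment then satisfies all the clues, so 4 ∉ J.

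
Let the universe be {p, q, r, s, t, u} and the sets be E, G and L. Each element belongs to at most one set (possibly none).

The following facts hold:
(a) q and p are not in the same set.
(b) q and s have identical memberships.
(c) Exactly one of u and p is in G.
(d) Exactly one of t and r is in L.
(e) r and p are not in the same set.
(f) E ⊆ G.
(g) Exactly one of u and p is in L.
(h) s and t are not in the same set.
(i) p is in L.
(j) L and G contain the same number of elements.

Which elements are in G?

G = {r, u}

From (i): p ∈ L.
(a): q ∉ L.
(b): s matches q: s ∉ L.
(c) (exactly one): u ∈ G.
(e): r ∉ L.
(d) (exactly one): t ∈ L.
Suppose q ∈ G: no assignment then satisfies all the clues, so q ∉ G.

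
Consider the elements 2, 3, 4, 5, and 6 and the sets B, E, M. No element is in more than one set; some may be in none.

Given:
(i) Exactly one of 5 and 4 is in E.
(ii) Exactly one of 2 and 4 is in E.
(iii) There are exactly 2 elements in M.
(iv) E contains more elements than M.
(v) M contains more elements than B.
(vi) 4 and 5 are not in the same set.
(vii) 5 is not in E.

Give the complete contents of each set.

B = {}; E = {3, 4, 6}; M = {2, 5}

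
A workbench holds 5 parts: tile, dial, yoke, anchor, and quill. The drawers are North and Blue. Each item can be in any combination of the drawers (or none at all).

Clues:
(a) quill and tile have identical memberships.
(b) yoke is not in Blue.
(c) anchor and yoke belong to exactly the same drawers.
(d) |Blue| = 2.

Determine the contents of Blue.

Blue = {quill, tile}

From (b): yoke ∉ Blue.
(c): anchor matches yoke: anchor ∉ Blue.
Suppose tile ∉ Blue: no assignment then satisfies all the clues, so tile ∈ Blue.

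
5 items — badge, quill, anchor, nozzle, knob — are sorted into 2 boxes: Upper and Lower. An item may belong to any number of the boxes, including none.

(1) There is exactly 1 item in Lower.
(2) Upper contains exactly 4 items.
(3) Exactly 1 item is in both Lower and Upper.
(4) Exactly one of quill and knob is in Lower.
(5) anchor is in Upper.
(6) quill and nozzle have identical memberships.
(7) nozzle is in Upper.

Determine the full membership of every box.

Upper = {anchor, knob, nozzle, quill}; Lower = {knob}

From (5): anchor ∈ Upper.
From (7): nozzle ∈ Upper.
(6): quill matches nozzle: quill ∈ Upper.
Suppose badge ∈ Upper: no assignment then satisfies all the clues, so badge ∉ Upper.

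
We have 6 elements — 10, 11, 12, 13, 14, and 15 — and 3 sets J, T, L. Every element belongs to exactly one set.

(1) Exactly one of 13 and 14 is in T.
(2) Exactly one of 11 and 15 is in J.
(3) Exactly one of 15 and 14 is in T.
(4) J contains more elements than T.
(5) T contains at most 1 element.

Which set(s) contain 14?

14: T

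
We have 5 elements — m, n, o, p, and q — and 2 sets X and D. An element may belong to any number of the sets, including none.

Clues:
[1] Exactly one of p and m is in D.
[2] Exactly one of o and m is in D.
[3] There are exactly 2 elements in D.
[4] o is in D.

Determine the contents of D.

D = {o, p}

From (4): o ∈ D.
(2) (exactly one): m ∉ D.
(1) (exactly one): p ∈ D.
(3): D already has 2, so the rest are out.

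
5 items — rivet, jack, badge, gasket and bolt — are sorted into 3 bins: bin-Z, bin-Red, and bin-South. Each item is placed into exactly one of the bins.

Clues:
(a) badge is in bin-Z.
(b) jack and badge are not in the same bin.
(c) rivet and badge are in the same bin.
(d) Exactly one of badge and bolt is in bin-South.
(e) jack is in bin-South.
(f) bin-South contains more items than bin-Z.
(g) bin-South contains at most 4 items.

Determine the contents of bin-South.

bin-South = {bolt, gasket, jack}

From (a): badge ∈ bin-Z.
From (e): jack ∈ bin-South.
(c): rivet matches badge: rivet ∈ bin-Z.
(d) (exactly one): bolt ∈ bin-South.
Suppose gasket ∉ bin-South: no assignment then satisfies all the clues, so gasket ∈ bin-South.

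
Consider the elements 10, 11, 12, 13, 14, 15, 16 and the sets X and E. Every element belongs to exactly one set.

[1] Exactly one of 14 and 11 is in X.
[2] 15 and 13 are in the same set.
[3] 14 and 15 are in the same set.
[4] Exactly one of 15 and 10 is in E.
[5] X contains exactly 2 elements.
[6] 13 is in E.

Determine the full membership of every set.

From (6): 13 ∈ E.
(2): 15 matches 13: 15 ∉ X.
(2): 15 matches 13: 15 ∈ E.
(3): 14 matches 15: 14 ∉ X.
(3): 14 matches 15: 14 ∈ E.
(4) (exactly one): 10 ∉ E.
Only one set left: 10 ∈ X.
(1) (exactly one): 11 ∈ X.
(5): X already has 2, so the rest are out.
Only one set left: 12 ∈ E.
Only one set left: 16 ∈ E.

X = {10, 11}; E = {12, 13, 14, 15, 16}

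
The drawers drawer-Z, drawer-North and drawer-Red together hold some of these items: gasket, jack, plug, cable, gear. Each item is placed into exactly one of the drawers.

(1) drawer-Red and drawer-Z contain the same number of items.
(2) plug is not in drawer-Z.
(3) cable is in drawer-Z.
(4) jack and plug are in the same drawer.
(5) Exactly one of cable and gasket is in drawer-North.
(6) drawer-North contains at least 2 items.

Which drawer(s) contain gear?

gear: drawer-Red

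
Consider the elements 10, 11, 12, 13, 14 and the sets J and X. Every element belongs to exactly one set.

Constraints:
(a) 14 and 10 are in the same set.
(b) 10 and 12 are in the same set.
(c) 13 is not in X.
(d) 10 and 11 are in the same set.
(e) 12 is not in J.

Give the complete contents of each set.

J = {13}; X = {10, 11, 12, 14}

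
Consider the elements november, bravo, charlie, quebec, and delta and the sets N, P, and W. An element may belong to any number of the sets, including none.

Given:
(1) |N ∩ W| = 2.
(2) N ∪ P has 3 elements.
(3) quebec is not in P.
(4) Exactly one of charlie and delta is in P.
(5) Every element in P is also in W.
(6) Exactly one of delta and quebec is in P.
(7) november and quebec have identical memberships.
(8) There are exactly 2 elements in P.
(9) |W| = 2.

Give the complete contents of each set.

N = {bravo, charlie, delta}; P = {bravo, delta}; W = {bravo, delta}

From (3): quebec ∉ P.
(6) (exactly one): delta ∈ P.
(7): november matches quebec: november ∉ P.
(4) (exactly one): charlie ∉ P.
(5) with delta ∈ P: delta ∈ W.
(8): only 2 candidates remain for P, so all are in.
(5) with bravo ∈ P: bravo ∈ W.
(9): W already has 2, so the rest are out.
Suppose november ∈ N: no assignment then satisfies all the clues, so november ∉ N.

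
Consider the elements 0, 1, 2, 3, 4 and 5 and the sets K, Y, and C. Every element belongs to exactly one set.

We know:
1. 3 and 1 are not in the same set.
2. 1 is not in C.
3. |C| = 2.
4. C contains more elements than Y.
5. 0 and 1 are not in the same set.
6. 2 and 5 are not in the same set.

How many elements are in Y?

1

From (2): 1 ∉ C.
Suppose 4 ∈ Y: no assignment then satisfies all the clues, so 4 ∉ Y.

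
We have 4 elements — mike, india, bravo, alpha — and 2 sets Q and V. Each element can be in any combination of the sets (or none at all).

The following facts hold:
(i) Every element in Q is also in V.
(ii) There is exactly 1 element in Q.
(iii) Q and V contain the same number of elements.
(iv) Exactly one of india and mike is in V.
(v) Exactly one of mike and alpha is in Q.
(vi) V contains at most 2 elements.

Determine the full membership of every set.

Q = {mike}; V = {mike}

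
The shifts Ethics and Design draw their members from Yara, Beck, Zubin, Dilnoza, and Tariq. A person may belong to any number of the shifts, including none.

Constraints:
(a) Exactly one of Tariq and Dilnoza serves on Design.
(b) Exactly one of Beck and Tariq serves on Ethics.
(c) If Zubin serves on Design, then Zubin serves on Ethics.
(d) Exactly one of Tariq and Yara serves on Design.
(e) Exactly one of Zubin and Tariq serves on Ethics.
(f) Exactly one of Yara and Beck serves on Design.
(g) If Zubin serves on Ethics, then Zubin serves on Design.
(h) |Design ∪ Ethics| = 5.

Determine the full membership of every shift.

Ethics = {Beck, Dilnoza, Yara, Zubin}; Design = {Beck, Tariq, Zubin}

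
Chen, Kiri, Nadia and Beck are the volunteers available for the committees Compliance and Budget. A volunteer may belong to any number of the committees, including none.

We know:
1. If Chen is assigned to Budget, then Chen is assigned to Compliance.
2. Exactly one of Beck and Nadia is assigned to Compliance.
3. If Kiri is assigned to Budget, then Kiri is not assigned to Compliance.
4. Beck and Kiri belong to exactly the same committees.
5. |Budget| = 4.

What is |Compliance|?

(5): only 4 candidates remain for Budget, so all are in.
(1): Chen ∈ Compliance.
(3): Kiri ∉ Compliance.
(4): Beck matches Kiri: Beck ∉ Compliance.
(2) (exactly one): Nadia ∈ Compliance.

2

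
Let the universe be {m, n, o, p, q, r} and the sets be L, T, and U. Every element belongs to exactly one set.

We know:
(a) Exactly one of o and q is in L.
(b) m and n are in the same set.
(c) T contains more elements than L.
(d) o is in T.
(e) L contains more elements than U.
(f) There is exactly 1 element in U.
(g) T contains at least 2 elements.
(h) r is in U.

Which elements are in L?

From (d): o ∈ T.
From (h): r ∈ U.
(a) (exactly one): q ∈ L.
(f): U already has 1, so the rest are out.
Suppose m ∈ L: no assignment then satisfies all the clues, so m ∉ L.

L = {p, q}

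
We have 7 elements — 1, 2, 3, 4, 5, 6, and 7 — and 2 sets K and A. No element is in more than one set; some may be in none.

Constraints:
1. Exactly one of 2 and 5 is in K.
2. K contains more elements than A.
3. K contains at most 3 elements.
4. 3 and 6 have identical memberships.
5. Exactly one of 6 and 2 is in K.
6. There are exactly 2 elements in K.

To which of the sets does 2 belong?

2: K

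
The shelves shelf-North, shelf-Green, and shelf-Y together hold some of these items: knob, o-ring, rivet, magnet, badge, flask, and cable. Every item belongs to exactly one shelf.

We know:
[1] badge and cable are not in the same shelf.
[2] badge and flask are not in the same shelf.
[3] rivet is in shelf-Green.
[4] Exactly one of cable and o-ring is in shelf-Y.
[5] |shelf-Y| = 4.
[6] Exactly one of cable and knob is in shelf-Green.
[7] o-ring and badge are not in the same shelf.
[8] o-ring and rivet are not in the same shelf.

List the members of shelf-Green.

From (3): rivet ∈ shelf-Green.
(8): o-ring ∉ shelf-Green.
Suppose knob ∈ shelf-Green: no assignment then satisfies all the clues, so knob ∉ shelf-Green.

shelf-Green = {cable, rivet}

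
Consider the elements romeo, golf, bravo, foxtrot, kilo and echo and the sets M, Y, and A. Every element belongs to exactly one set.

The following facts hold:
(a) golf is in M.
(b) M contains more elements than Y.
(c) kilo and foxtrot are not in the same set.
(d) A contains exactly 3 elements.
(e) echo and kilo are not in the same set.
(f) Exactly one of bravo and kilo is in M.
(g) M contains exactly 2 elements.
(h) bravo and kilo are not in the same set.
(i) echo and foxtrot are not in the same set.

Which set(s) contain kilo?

kilo: M

From (a): golf ∈ M.
Suppose kilo ∉ M: no assignment then satisfies all the clues, so kilo ∈ M.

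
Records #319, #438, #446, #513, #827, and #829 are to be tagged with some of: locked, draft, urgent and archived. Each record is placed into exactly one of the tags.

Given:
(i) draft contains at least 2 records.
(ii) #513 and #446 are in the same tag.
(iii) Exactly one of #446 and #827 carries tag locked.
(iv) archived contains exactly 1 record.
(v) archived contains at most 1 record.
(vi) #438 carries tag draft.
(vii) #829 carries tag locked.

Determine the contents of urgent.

urgent = {}

From (vi): #438 ∈ draft.
From (vii): #829 ∈ locked.
Suppose #319 ∈ urgent: no assignment then satisfies all the clues, so #319 ∉ urgent.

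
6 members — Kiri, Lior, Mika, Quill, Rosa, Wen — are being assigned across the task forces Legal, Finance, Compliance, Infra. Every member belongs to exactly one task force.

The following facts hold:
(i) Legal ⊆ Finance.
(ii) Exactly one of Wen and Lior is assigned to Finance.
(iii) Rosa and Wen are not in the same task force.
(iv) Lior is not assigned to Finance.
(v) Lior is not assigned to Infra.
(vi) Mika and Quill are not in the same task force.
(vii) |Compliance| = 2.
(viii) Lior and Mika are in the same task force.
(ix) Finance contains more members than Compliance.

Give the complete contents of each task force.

From (iv): Lior ∉ Finance.
From (v): Lior ∉ Infra.
(i) contrapositive: Lior ∉ Legal.
(ii) (exactly one): Wen ∈ Finance.
(iii): Rosa ∉ Finance.
(viii): Mika matches Lior: Mika ∉ Legal.
(viii): Mika matches Lior: Mika ∉ Finance.
(viii): Mika matches Lior: Mika ∉ Infra.
Only one task force left: Lior ∈ Compliance.
Only one task force left: Mika ∈ Compliance.
(i) contrapositive: Rosa ∉ Legal.
Suppose Kiri ∈ Legal: no assignment then satisfies all the clues, so Kiri ∉ Legal.

Legal = {}; Finance = {Kiri, Quill, Wen}; Compliance = {Lior, Mika}; Infra = {Rosa}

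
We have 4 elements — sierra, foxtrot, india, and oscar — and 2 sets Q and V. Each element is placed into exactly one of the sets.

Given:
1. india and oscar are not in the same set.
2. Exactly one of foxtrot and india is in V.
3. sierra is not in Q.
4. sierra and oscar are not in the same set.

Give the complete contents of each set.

Q = {foxtrot, oscar}; V = {india, sierra}

From (3): sierra ∉ Q.
Only one set left: sierra ∈ V.
(4): oscar ∉ V.
Only one set left: oscar ∈ Q.
(1): india ∉ Q.
Only one set left: india ∈ V.
(2) (exactly one): foxtrot ∉ V.
Only one set left: foxtrot ∈ Q.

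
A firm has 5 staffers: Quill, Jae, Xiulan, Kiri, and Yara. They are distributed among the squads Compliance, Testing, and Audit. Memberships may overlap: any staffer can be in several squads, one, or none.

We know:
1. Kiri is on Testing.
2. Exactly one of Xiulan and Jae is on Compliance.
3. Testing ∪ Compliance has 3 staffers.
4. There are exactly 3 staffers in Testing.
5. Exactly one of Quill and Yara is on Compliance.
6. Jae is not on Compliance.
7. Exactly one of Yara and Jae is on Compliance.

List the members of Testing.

Testing = {Kiri, Xiulan, Yara}

From (1): Kiri ∈ Testing.
From (6): Jae ∉ Compliance.
(2) (exactly one): Xiulan ∈ Compliance.
(7) (exactly one): Yara ∈ Compliance.
(5) (exactly one): Quill ∉ Compliance.
Suppose Quill ∈ Testing: no assignment then satisfies all the clues, so Quill ∉ Testing.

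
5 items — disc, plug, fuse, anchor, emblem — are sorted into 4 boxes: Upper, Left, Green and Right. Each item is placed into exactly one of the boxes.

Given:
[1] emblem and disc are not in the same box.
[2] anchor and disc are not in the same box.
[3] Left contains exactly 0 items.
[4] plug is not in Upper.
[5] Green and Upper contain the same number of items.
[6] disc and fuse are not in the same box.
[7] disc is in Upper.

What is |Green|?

1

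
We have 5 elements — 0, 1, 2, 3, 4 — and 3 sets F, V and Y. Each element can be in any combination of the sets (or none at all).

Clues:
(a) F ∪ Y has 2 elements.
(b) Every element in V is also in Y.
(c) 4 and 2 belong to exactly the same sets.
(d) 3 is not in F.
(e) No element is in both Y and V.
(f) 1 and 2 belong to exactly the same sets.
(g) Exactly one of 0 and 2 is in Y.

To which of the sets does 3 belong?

3: Y

From (d): 3 ∉ F.
Suppose 3 ∈ V: no assignment then satisfies all the clues, so 3 ∉ V.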